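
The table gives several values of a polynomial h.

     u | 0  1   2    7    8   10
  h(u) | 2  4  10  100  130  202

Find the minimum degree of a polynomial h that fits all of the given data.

2

Divided differences on the nodes 0, 1, 2, 7, 8, 10:
  order 0: 2  4  10  100  130  202
  order 1: 2  6  18  30  36
  order 2: 2  2  2  2
  order 3: 0  0  0
  order 4: 0  0
  order 5: 0
The order-2 divided differences are all 2 (nonzero) and every higher order vanishes, so the data lies on a polynomial of degree exactly 2.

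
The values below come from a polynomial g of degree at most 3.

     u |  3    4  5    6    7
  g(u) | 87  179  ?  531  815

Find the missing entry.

On equispaced nodes a degree-3 polynomial has vanishing fourth forward difference, so
  g(3) - 4·g(4) + 6·g(5) - 4·g(6) + g(7) = 0.
Substituting the known values and solving for g(5):
  6·g(5) = 1938
  g(5) = 323.

323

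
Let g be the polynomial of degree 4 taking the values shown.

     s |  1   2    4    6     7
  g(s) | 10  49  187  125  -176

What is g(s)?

g(s) = -s^4 + 6s^3 + 3s^2 + 3s - 1

Write g(s) = as^4 + bs^3 + cs^2 + ds + e. Substituting each data point gives a linear system:
  a + b + c + d + e = 10
  16a + 8b + 4c + 2d + e = 49
  256a + 64b + 16c + 4d + e = 187
  1296a + 216b + 36c + 6d + e = 125
  2401a + 343b + 49c + 7d + e = -176
Solving the system yields a = -1, b = 6, c = 3, d = 3, e = -1.
So g(s) = -s^4 + 6s^3 + 3s^2 + 3s - 1.
Check: g(2) = 49. ✓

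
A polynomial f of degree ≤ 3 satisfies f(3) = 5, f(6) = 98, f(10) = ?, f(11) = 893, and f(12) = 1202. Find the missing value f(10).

The 4 known points determine the degree-3 polynomial uniquely.
Write f(n) = an^3 + bn^2 + cn + d. Substituting each data point gives a linear system:
  27a + 9b + 3c + d = 5
  216a + 36b + 6c + d = 98
  1331a + 121b + 11c + d = 893
  1728a + 144b + 12c + d = 1202
Solving the system yields a = 1, b = -4, c = 4, d = 2.
So f(n) = n^3 - 4n^2 + 4n + 2.
Then f(10) = 642.

642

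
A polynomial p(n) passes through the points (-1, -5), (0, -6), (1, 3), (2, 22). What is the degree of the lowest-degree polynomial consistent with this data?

2

Forward differences of the values at n = -1, 0, 1, 2:
  p  : -5  -6  3  22
  Δ  : -1  9  19
  Δ^2: 10  10
  Δ^3: 0
The second differences are constant (10) and nonzero, while all higher differences vanish, so the minimal degree is 2.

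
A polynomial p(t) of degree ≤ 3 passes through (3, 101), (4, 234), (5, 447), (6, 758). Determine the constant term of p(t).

2

Write p(t) = at^3 + bt^2 + ct + d. Substituting each data point gives a linear system:
  27a + 9b + 3c + d = 101
  64a + 16b + 4c + d = 234
  125a + 25b + 5c + d = 447
  216a + 36b + 6c + d = 758
Solving the system yields a = 3, b = 4, c = -6, d = 2.
So p(t) = 3t³ + 4t² - 6t + 2.
The constant term is 2.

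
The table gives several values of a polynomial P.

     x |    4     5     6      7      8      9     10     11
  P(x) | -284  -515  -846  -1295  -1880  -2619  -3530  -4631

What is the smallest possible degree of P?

3

Forward differences of the values at x = 4, 5, 6, 7, 8, 9, 10, 11:
  P  : -284  -515  -846  -1295  -1880  -2619  -3530  -4631
  Δ  : -231  -331  -449  -585  -739  -911  -1101
  Δ^2: -100  -118  -136  -154  -172  -190
  Δ^3: -18  -18  -18  -18  -18
  Δ^4: 0  0  0  0
  Δ^5: 0  0  0
  Δ^6: 0  0
  Δ^7: 0
The third differences are constant (-18) and nonzero, while all higher differences vanish, so the minimal degree is 3.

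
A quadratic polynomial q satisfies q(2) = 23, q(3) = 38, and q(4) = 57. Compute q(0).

Forward differences of the values at x = 2, 3, 4:
  q  : 23  38  57
  Δ  : 15  19
  Δ^2: 4
The second differences are constant, confirming degree 2.
Interpolating (Newton forward form) and evaluating at x = 0 gives q(0) = 5.

5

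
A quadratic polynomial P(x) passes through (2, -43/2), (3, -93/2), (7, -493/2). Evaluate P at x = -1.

-13/2

Using the Lagrange interpolation formula with nodes 2, 3, 7:
  L_0(x) = (x - 3)(x - 7) / 5
  L_1(x) = (x - 2)(x - 7) / -4
  L_2(x) = (x - 2)(x - 3) / 20
Then P(x) = -43/2·L_0(x) - 93/2·L_1(x) - 493/2·L_2(x).
Expanding and collecting terms gives P(x) = -5x^2 - 3/2.
Evaluating at x = -1: P(-1) = -13/2.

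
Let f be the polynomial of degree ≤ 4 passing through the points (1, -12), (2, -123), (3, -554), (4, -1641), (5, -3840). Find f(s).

Using the Lagrange interpolation formula with nodes 1, 2, 3, 4, 5:
  L_0(s) = (s - 2)(s - 3)(s - 4)(s - 5) / 24
  L_1(s) = (s - 1)(s - 3)(s - 4)(s - 5) / -6
  L_2(s) = (s - 1)(s - 2)(s - 4)(s - 5) / 4
  L_3(s) = (s - 1)(s - 2)(s - 3)(s - 5) / -6
  L_4(s) = (s - 1)(s - 2)(s - 3)(s - 4) / 24
Then f(s) = -12·L_0(s) - 123·L_1(s) - 554·L_2(s) - 1641·L_3(s) - 3840·L_4(s).
Expanding and collecting terms gives f(s) = -5s⁴ - 6s³ + s² + 3s - 5.
Check: f(2) = -123. ✓

f(s) = -5s^4 - 6s^3 + s^2 + 3s - 5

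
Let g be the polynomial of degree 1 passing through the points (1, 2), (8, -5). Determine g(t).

g(t) = -t + 3

Write g(t) = at + b. Substituting each data point gives a linear system:
  a + b = 2
  8a + b = -5
Solving the system yields a = -1, b = 3.
So g(t) = -t + 3.
Check: g(8) = -5. ✓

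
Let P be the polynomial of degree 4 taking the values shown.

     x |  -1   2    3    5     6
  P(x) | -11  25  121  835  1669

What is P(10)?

11825

Using the Lagrange interpolation formula with nodes -1, 2, 3, 5, 6:
  L_0(x) = (x - 2)(x - 3)(x - 5)(x - 6) / 504
  L_1(x) = (x + 1)(x - 3)(x - 5)(x - 6) / -36
  L_2(x) = (x + 1)(x - 2)(x - 5)(x - 6) / 24
  L_3(x) = (x + 1)(x - 2)(x - 3)(x - 6) / -36
  L_4(x) = (x + 1)(x - 2)(x - 3)(x - 5) / 84
Then P(x) = -11·L_0(x) + 25·L_1(x) + 121·L_2(x) + 835·L_3(x) + 1669·L_4(x).
Expanding and collecting terms gives P(x) = x^4 + 2x^3 - 2x^2 + 3x - 5.
Evaluating at x = 10: P(10) = 11825.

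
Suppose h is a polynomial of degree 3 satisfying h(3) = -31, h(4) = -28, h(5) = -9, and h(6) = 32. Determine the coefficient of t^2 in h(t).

-4

Write h(t) = at^3 + bt^2 + ct + d. Substituting each data point gives a linear system:
  27a + 9b + 3c + d = -31
  64a + 16b + 4c + d = -28
  125a + 25b + 5c + d = -9
  216a + 36b + 6c + d = 32
Solving the system yields a = 1, b = -4, c = -6, d = -4.
So h(t) = t^3 - 4t^2 - 6t - 4.
The coefficient of t^2 is -4.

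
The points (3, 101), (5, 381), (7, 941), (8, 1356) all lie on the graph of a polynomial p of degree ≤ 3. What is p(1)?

Write p(n) = an^3 + bn^2 + cn + d. Substituting each data point gives a linear system:
  27a + 9b + 3c + d = 101
  125a + 25b + 5c + d = 381
  343a + 49b + 7c + d = 941
  512a + 64b + 8c + d = 1356
Solving the system yields a = 2, b = 5, c = 2, d = -4.
So p(n) = 2n³ + 5n² + 2n - 4.
Then p(1) = 5.

5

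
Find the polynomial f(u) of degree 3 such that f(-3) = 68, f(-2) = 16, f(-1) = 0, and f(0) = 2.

Write f(u) = au^3 + bu^2 + cu + d. Substituting each data point gives a linear system:
  -27a + 9b - 3c + d = 68
  -8a + 4b - 2c + d = 16
  -a + b - c + d = 0
  d = 2
Solving the system yields a = -3, b = 0, c = 5, d = 2.
So f(u) = -3u³ + 5u + 2.
Check: f(-2) = 16. ✓

f(u) = -3u^3 + 5u + 2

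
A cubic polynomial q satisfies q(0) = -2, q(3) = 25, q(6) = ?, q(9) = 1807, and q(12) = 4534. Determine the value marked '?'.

On equispaced nodes a degree-3 polynomial has vanishing fourth forward difference, so
  q(0) - 4·q(3) + 6·q(6) - 4·q(9) + q(12) = 0.
Substituting the known values and solving for q(6):
  6·q(6) = 2796
  q(6) = 466.

466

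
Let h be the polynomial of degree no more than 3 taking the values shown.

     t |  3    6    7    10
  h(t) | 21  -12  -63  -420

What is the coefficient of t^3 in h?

Write h(t) = at^3 + bt^2 + ct + d. Substituting each data point gives a linear system:
  27a + 9b + 3c + d = 21
  216a + 36b + 6c + d = -12
  343a + 49b + 7c + d = -63
  1000a + 100b + 10c + d = -420
Solving the system yields a = -1, b = 6, c = -2, d = 0.
So h(t) = -t^3 + 6t^2 - 2t.
The leading coefficient is -1.

-1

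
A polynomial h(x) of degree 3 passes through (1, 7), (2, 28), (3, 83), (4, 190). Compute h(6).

Write h(x) = ax^3 + bx^2 + cx + d. Substituting each data point gives a linear system:
  a + b + c + d = 7
  8a + 4b + 2c + d = 28
  27a + 9b + 3c + d = 83
  64a + 16b + 4c + d = 190
Solving the system yields a = 3, b = -1, c = 3, d = 2.
So h(x) = 3x³ - x² + 3x + 2.
Then h(6) = 632.

632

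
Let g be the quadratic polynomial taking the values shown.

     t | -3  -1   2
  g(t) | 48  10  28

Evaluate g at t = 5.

Write g(t) = at^2 + bt + c. Substituting each data point gives a linear system:
  9a - 3b + c = 48
  a - b + c = 10
  4a + 2b + c = 28
Solving the system yields a = 5, b = 1, c = 6.
So g(t) = 5t^2 + t + 6.
Then g(5) = 136.

136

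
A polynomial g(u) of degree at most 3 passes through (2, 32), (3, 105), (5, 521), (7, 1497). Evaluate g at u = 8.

Using the Lagrange interpolation formula with nodes 2, 3, 5, 7:
  L_0(u) = (u - 3)(u - 5)(u - 7) / -15
  L_1(u) = (u - 2)(u - 5)(u - 7) / 8
  L_2(u) = (u - 2)(u - 3)(u - 7) / -12
  L_3(u) = (u - 2)(u - 3)(u - 5) / 40
Then g(u) = 32·L_0(u) + 105·L_1(u) + 521·L_2(u) + 1497·L_3(u).
Expanding and collecting terms gives g(u) = 5u^3 - 5u^2 + 3u + 6.
Evaluating at u = 8: g(8) = 2270.

2270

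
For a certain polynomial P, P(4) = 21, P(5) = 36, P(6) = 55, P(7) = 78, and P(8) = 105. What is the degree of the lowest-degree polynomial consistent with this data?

2

Forward differences of the values at s = 4, 5, 6, 7, 8:
  P  : 21  36  55  78  105
  Δ  : 15  19  23  27
  Δ^2: 4  4  4
  Δ^3: 0  0
  Δ^4: 0
The second differences are constant (4) and nonzero, while all higher differences vanish, so the minimal degree is 2.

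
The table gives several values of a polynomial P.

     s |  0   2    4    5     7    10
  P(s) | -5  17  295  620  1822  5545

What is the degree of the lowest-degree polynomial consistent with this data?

Divided differences on the nodes 0, 2, 4, 5, 7, 10:
  order 0: -5  17  295  620  1822  5545
  order 1: 11  139  325  601  1241
  order 2: 32  62  92  128
  order 3: 6  6  6
  order 4: 0  0
  order 5: 0
The order-3 divided differences are all 6 (nonzero) and every higher order vanishes, so the data lies on a polynomial of degree exactly 3.

3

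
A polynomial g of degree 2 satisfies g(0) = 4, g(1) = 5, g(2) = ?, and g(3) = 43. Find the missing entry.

18

On equispaced nodes a degree-2 polynomial has vanishing third forward difference, so
  - g(0) + 3·g(1) - 3·g(2) + g(3) = 0.
Substituting the known values and solving for g(2):
  -3·g(2) = -54
  g(2) = 18.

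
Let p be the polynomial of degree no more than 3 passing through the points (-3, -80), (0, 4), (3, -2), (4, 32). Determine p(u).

p(u) = 2u^3 - 5u^2 - 5u + 4

Using the Lagrange interpolation formula with nodes -3, 0, 3, 4:
  L_0(u) = u(u - 3)(u - 4) / -126
  L_1(u) = (u + 3)(u - 3)(u - 4) / 36
  L_2(u) = (u + 3)u(u - 4) / -18
  L_3(u) = (u + 3)u(u - 3) / 28
Then p(u) = -80·L_0(u) + 4·L_1(u) - 2·L_2(u) + 32·L_3(u).
Expanding and collecting terms gives p(u) = 2u³ - 5u² - 5u + 4.
Check: p(4) = 32. ✓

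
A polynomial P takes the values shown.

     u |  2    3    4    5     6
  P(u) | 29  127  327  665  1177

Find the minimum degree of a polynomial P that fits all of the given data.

Forward differences of the values at u = 2, 3, 4, 5, 6:
  P  : 29  127  327  665  1177
  Δ  : 98  200  338  512
  Δ^2: 102  138  174
  Δ^3: 36  36
  Δ^4: 0
The third differences are constant (36) and nonzero, while all higher differences vanish, so the minimal degree is 3.

3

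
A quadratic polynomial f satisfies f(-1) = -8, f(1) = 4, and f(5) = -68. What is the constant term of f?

Write f(x) = ax^2 + bx + c. Substituting each data point gives a linear system:
  a - b + c = -8
  a + b + c = 4
  25a + 5b + c = -68
Solving the system yields a = -4, b = 6, c = 2.
So f(x) = -4x^2 + 6x + 2.
The constant term is 2.

2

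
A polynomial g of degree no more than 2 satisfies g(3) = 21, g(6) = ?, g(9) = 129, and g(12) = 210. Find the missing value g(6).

The 3 known points determine the degree-2 polynomial uniquely.
Write g(x) = ax^2 + bx + c. Substituting each data point gives a linear system:
  9a + 3b + c = 21
  81a + 9b + c = 129
  144a + 12b + c = 210
Solving the system yields a = 1, b = 6, c = -6.
So g(x) = x^2 + 6x - 6.
Then g(6) = 66.

66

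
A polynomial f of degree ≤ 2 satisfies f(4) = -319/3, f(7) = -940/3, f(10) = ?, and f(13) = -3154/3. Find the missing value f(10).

On equispaced nodes a degree-2 polynomial has vanishing third forward difference, so
  - f(4) + 3·f(7) - 3·f(10) + f(13) = 0.
Substituting the known values and solving for f(10):
  -3·f(10) = 1885
  f(10) = -1885/3.

-1885/3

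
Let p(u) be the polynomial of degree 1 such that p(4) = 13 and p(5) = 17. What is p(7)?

Using the Lagrange interpolation formula with nodes 4, 5:
  L_0(u) = (u - 5) / -1
  L_1(u) = (u - 4) / 1
Then p(u) = 13·L_0(u) + 17·L_1(u).
Expanding and collecting terms gives p(u) = 4u - 3.
Evaluating at u = 7: p(7) = 25.

25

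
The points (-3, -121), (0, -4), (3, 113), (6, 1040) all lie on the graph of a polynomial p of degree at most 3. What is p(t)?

Using the Lagrange interpolation formula with nodes -3, 0, 3, 6:
  L_0(t) = t(t - 3)(t - 6) / -162
  L_1(t) = (t + 3)(t - 3)(t - 6) / 54
  L_2(t) = (t + 3)t(t - 6) / -54
  L_3(t) = (t + 3)t(t - 3) / 162
Then p(t) = -121·L_0(t) - 4·L_1(t) + 113·L_2(t) + 1040·L_3(t).
Expanding and collecting terms gives p(t) = 5t^3 - 6t - 4.
Check: p(0) = -4. ✓

p(t) = 5t^3 - 6t - 4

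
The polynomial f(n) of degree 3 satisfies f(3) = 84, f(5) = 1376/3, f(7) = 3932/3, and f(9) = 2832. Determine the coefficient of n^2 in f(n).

Write f(n) = an^3 + bn^2 + cn + d. Substituting each data point gives a linear system:
  27a + 9b + 3c + d = 84
  125a + 25b + 5c + d = 1376/3
  343a + 49b + 7c + d = 3932/3
  729a + 81b + 9c + d = 2832
Solving the system yields a = 4, b = -1/3, c = -6, d = -3.
So f(n) = 4n³ - (1/3)n² - 6n - 3.
The coefficient of n^2 is -1/3.

-1/3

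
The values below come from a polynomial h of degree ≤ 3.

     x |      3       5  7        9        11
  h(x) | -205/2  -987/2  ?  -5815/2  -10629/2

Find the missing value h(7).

On equispaced nodes a degree-3 polynomial has vanishing fourth forward difference, so
  h(3) - 4·h(5) + 6·h(7) - 4·h(9) + h(11) = 0.
Substituting the known values and solving for h(7):
  6·h(7) = -8187
  h(7) = -2729/2.

-2729/2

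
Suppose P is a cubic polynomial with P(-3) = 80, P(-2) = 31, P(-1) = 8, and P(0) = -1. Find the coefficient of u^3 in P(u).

-2

Write P(u) = au^3 + bu^2 + cu + d. Substituting each data point gives a linear system:
  -27a + 9b - 3c + d = 80
  -8a + 4b - 2c + d = 31
  -a + b - c + d = 8
  d = -1
Solving the system yields a = -2, b = 1, c = -6, d = -1.
So P(u) = -2u^3 + u^2 - 6u - 1.
The leading coefficient is -2.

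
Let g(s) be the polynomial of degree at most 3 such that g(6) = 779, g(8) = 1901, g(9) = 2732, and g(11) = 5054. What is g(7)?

Write g(s) = as^3 + bs^2 + cs + d. Substituting each data point gives a linear system:
  216a + 36b + 6c + d = 779
  512a + 64b + 8c + d = 1901
  729a + 81b + 9c + d = 2732
  1331a + 121b + 11c + d = 5054
Solving the system yields a = 4, b = -2, c = -3, d = 5.
So g(s) = 4s³ - 2s² - 3s + 5.
Then g(7) = 1258.

1258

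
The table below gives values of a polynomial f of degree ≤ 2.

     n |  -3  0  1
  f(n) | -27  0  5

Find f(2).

Write f(n) = an^2 + bn + c. Substituting each data point gives a linear system:
  9a - 3b + c = -27
  c = 0
  a + b + c = 5
Solving the system yields a = -1, b = 6, c = 0.
So f(n) = -n^2 + 6n.
Then f(2) = 8.

8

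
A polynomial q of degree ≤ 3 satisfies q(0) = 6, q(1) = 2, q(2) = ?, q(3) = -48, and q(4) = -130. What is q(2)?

-10

The 4 known points determine the degree-3 polynomial uniquely.
Write q(x) = ax^3 + bx^2 + cx + d. Substituting each data point gives a linear system:
  d = 6
  a + b + c + d = 2
  27a + 9b + 3c + d = -48
  64a + 16b + 4c + d = -130
Solving the system yields a = -3, b = 5, c = -6, d = 6.
So q(x) = -3x^3 + 5x^2 - 6x + 6.
Then q(2) = -10.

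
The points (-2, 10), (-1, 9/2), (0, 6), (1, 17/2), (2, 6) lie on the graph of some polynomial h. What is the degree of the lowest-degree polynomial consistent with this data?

3

Forward differences of the values at s = -2, -1, 0, 1, 2:
  h  : 10  9/2  6  17/2  6
  Δ  : -11/2  3/2  5/2  -5/2
  Δ^2: 7  1  -5
  Δ^3: -6  -6
  Δ^4: 0
The third differences are constant (-6) and nonzero, while all higher differences vanish, so the minimal degree is 3.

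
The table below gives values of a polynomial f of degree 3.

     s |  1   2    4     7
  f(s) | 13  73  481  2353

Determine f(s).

Using the Lagrange interpolation formula with nodes 1, 2, 4, 7:
  L_0(s) = (s - 2)(s - 4)(s - 7) / -18
  L_1(s) = (s - 1)(s - 4)(s - 7) / 10
  L_2(s) = (s - 1)(s - 2)(s - 7) / -18
  L_3(s) = (s - 1)(s - 2)(s - 4) / 90
Then f(s) = 13·L_0(s) + 73·L_1(s) + 481·L_2(s) + 2353·L_3(s).
Expanding and collecting terms gives f(s) = 6s³ + 6s² + 1.
Check: f(4) = 481. ✓

f(s) = 6s^3 + 6s^2 + 1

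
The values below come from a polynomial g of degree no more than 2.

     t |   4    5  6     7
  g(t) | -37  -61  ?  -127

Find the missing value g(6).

-91

On equispaced nodes a degree-2 polynomial has vanishing third forward difference, so
  - g(4) + 3·g(5) - 3·g(6) + g(7) = 0.
Substituting the known values and solving for g(6):
  -3·g(6) = 273
  g(6) = -91.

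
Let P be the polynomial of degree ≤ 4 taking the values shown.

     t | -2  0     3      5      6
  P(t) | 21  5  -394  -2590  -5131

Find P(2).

-91

Using the Lagrange interpolation formula with nodes -2, 0, 3, 5, 6:
  L_0(t) = t(t - 3)(t - 5)(t - 6) / 560
  L_1(t) = (t + 2)(t - 3)(t - 5)(t - 6) / -180
  L_2(t) = (t + 2)t(t - 5)(t - 6) / 90
  L_3(t) = (t + 2)t(t - 3)(t - 6) / -70
  L_4(t) = (t + 2)t(t - 3)(t - 5) / 144
Then P(t) = 21·L_0(t) + 5·L_1(t) - 394·L_2(t) - 2590·L_3(t) - 5131·L_4(t).
Expanding and collecting terms gives P(t) = -3t⁴ - 6t³ + 2t² - 4t + 5.
Evaluating at t = 2: P(2) = -91.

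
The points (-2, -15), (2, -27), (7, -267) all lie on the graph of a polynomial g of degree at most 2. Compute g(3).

-55

Using the Lagrange interpolation formula with nodes -2, 2, 7:
  L_0(n) = (n - 2)(n - 7) / 36
  L_1(n) = (n + 2)(n - 7) / -20
  L_2(n) = (n + 2)(n - 2) / 45
Then g(n) = -15·L_0(n) - 27·L_1(n) - 267·L_2(n).
Expanding and collecting terms gives g(n) = -5n² - 3n - 1.
Evaluating at n = 3: g(3) = -55.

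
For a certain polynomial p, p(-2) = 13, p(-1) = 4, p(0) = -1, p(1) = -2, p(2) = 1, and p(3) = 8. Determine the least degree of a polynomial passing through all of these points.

Forward differences of the values at x = -2, -1, 0, 1, 2, 3:
  p  : 13  4  -1  -2  1  8
  Δ  : -9  -5  -1  3  7
  Δ^2: 4  4  4  4
  Δ^3: 0  0  0
  Δ^4: 0  0
  Δ^5: 0
The second differences are constant (4) and nonzero, while all higher differences vanish, so the minimal degree is 2.

2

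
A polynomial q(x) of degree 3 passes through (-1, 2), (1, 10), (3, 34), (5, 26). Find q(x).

q(x) = -x^3 + 5x^2 + 5x + 1

Using the Lagrange interpolation formula with nodes -1, 1, 3, 5:
  L_0(x) = (x - 1)(x - 3)(x - 5) / -48
  L_1(x) = (x + 1)(x - 3)(x - 5) / 16
  L_2(x) = (x + 1)(x - 1)(x - 5) / -16
  L_3(x) = (x + 1)(x - 1)(x - 3) / 48
Then q(x) = 2·L_0(x) + 10·L_1(x) + 34·L_2(x) + 26·L_3(x).
Expanding and collecting terms gives q(x) = -x³ + 5x² + 5x + 1.
Check: q(3) = 34. ✓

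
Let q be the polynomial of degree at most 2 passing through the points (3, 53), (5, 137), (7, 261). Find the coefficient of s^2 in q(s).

5

Write q(s) = as^2 + bs + c. Substituting each data point gives a linear system:
  9a + 3b + c = 53
  25a + 5b + c = 137
  49a + 7b + c = 261
Solving the system yields a = 5, b = 2, c = 2.
So q(s) = 5s² + 2s + 2.
The leading coefficient is 5.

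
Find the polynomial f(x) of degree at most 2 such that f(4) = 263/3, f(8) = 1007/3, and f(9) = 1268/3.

f(x) = 5x^2 + 2x - 1/3

Write f(x) = ax^2 + bx + c. Substituting each data point gives a linear system:
  16a + 4b + c = 263/3
  64a + 8b + c = 1007/3
  81a + 9b + c = 1268/3
Solving the system yields a = 5, b = 2, c = -1/3.
So f(x) = 5x^2 + 2x - 1/3.
Check: f(8) = 1007/3. ✓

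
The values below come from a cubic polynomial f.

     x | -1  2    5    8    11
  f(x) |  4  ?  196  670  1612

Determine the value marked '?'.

On equispaced nodes a degree-3 polynomial has vanishing fourth forward difference, so
  f(-1) - 4·f(2) + 6·f(5) - 4·f(8) + f(11) = 0.
Substituting the known values and solving for f(2):
  -4·f(2) = -112
  f(2) = 28.

28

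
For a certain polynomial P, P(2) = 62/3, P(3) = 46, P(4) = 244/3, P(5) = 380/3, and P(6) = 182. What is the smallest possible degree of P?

Forward differences of the values at t = 2, 3, 4, 5, 6:
  P  : 62/3  46  244/3  380/3  182
  Δ  : 76/3  106/3  136/3  166/3
  Δ^2: 10  10  10
  Δ^3: 0  0
  Δ^4: 0
The second differences are constant (10) and nonzero, while all higher differences vanish, so the minimal degree is 2.

2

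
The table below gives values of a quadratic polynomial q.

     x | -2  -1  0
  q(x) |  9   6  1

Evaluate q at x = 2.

-15

Write q(x) = ax^2 + bx + c. Substituting each data point gives a linear system:
  4a - 2b + c = 9
  a - b + c = 6
  c = 1
Solving the system yields a = -1, b = -6, c = 1.
So q(x) = -x^2 - 6x + 1.
Then q(2) = -15.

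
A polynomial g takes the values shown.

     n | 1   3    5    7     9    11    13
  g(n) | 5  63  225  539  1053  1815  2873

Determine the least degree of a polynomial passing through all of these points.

3

Forward differences of the values at n = 1, 3, 5, 7, 9, 11, 13:
  g  : 5  63  225  539  1053  1815  2873
  Δ  : 58  162  314  514  762  1058
  Δ^2: 104  152  200  248  296
  Δ^3: 48  48  48  48
  Δ^4: 0  0  0
  Δ^5: 0  0
  Δ^6: 0
The third differences are constant (48) and nonzero, while all higher differences vanish, so the minimal degree is 3.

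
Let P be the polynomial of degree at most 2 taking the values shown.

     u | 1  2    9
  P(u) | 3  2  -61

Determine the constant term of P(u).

Write P(u) = au^2 + bu + c. Substituting each data point gives a linear system:
  a + b + c = 3
  4a + 2b + c = 2
  81a + 9b + c = -61
Solving the system yields a = -1, b = 2, c = 2.
So P(u) = -u^2 + 2u + 2.
The constant term is 2.

2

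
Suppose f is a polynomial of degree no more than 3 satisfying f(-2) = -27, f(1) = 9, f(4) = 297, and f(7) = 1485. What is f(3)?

Forward differences of the values at s = -2, 1, 4, 7:
  f  : -27  9  297  1485
  Δ  : 36  288  1188
  Δ^2: 252  900
  Δ^3: 648
The third differences are constant, confirming degree 3.
Interpolating (Newton forward form) and evaluating at s = 3 gives f(3) = 133.

133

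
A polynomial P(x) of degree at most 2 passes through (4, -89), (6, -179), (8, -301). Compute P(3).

Forward differences of the values at x = 4, 6, 8:
  P  : -89  -179  -301
  Δ  : -90  -122
  Δ^2: -32
The second differences are constant, confirming degree 2.
Interpolating (Newton forward form) and evaluating at x = 3 gives P(3) = -56.

-56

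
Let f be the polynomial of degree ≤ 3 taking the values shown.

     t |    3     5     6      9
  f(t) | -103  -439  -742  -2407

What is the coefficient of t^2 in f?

Write f(t) = at^3 + bt^2 + ct + d. Substituting each data point gives a linear system:
  27a + 9b + 3c + d = -103
  125a + 25b + 5c + d = -439
  216a + 36b + 6c + d = -742
  729a + 81b + 9c + d = -2407
Solving the system yields a = -3, b = -3, c = 3, d = -4.
So f(t) = -3t^3 - 3t^2 + 3t - 4.
The coefficient of t^2 is -3.

-3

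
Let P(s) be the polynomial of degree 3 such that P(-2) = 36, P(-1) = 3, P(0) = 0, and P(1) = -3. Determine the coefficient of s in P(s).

Write P(s) = as^3 + bs^2 + cs + d. Substituting each data point gives a linear system:
  -8a + 4b - 2c + d = 36
  -a + b - c + d = 3
  d = 0
  a + b + c + d = -3
Solving the system yields a = -5, b = 0, c = 2, d = 0.
So P(s) = -5s^3 + 2s.
The coefficient of s is 2.

2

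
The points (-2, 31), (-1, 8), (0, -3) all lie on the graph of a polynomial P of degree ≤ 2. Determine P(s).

P(s) = 6s^2 - 5s - 3

Using the Lagrange interpolation formula with nodes -2, -1, 0:
  L_0(s) = (s + 1)s / 2
  L_1(s) = (s + 2)s / -1
  L_2(s) = (s + 2)(s + 1) / 2
Then P(s) = 31·L_0(s) + 8·L_1(s) - 3·L_2(s).
Expanding and collecting terms gives P(s) = 6s^2 - 5s - 3.
Check: P(-2) = 31. ✓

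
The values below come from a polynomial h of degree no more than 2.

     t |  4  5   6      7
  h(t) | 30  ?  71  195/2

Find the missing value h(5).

The 3 known points determine the degree-2 polynomial uniquely.
Write h(t) = at^2 + bt + c. Substituting each data point gives a linear system:
  16a + 4b + c = 30
  36a + 6b + c = 71
  49a + 7b + c = 195/2
Solving the system yields a = 2, b = 1/2, c = -4.
So h(t) = 2t^2 + (1/2)t - 4.
Then h(5) = 97/2.

97/2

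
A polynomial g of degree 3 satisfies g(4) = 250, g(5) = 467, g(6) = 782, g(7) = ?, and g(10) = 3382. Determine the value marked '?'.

1213

The 4 known points determine the degree-3 polynomial uniquely.
Write g(t) = at^3 + bt^2 + ct + d. Substituting each data point gives a linear system:
  64a + 16b + 4c + d = 250
  125a + 25b + 5c + d = 467
  216a + 36b + 6c + d = 782
  1000a + 100b + 10c + d = 3382
Solving the system yields a = 3, b = 4, c = -2, d = 2.
So g(t) = 3t^3 + 4t^2 - 2t + 2.
Then g(7) = 1213.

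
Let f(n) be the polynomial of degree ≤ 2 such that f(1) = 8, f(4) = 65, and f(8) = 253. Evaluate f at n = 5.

100

Write f(n) = an^2 + bn + c. Substituting each data point gives a linear system:
  a + b + c = 8
  16a + 4b + c = 65
  64a + 8b + c = 253
Solving the system yields a = 4, b = -1, c = 5.
So f(n) = 4n^2 - n + 5.
Then f(5) = 100.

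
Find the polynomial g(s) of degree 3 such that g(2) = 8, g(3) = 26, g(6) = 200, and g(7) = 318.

g(s) = s^3 - s^2 + 4s - 4

Write g(s) = as^3 + bs^2 + cs + d. Substituting each data point gives a linear system:
  8a + 4b + 2c + d = 8
  27a + 9b + 3c + d = 26
  216a + 36b + 6c + d = 200
  343a + 49b + 7c + d = 318
Solving the system yields a = 1, b = -1, c = 4, d = -4.
So g(s) = s^3 - s^2 + 4s - 4.
Check: g(7) = 318. ✓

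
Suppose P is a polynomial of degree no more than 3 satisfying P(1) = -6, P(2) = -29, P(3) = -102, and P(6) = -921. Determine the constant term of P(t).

Write P(t) = at^3 + bt^2 + ct + d. Substituting each data point gives a linear system:
  a + b + c + d = -6
  8a + 4b + 2c + d = -29
  27a + 9b + 3c + d = -102
  216a + 36b + 6c + d = -921
Solving the system yields a = -5, b = 5, c = -3, d = -3.
So P(t) = -5t^3 + 5t^2 - 3t - 3.
The constant term is -3.

-3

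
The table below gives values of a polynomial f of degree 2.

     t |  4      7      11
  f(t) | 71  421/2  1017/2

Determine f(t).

Using the Lagrange interpolation formula with nodes 4, 7, 11:
  L_0(t) = (t - 7)(t - 11) / 21
  L_1(t) = (t - 4)(t - 11) / -12
  L_2(t) = (t - 4)(t - 7) / 28
Then f(t) = 71·L_0(t) + 421/2·L_1(t) + 1017/2·L_2(t).
Expanding and collecting terms gives f(t) = 4t² + (5/2)t - 3.
Check: f(4) = 71. ✓

f(t) = 4t^2 + (5/2)t - 3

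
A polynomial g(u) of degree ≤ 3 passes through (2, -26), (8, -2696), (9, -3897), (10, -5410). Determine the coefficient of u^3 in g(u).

-6

Write g(u) = au^3 + bu^2 + cu + d. Substituting each data point gives a linear system:
  8a + 4b + 2c + d = -26
  512a + 64b + 8c + d = -2696
  729a + 81b + 9c + d = -3897
  1000a + 100b + 10c + d = -5410
Solving the system yields a = -6, b = 6, c = -1, d = 0.
So g(u) = -6u³ + 6u² - u.
The leading coefficient is -6.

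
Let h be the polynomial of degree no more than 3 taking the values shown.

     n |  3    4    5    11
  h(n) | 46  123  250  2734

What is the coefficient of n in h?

-4

Write h(n) = an^3 + bn^2 + cn + d. Substituting each data point gives a linear system:
  27a + 9b + 3c + d = 46
  64a + 16b + 4c + d = 123
  125a + 25b + 5c + d = 250
  1331a + 121b + 11c + d = 2734
Solving the system yields a = 2, b = 1, c = -4, d = -5.
So h(n) = 2n^3 + n^2 - 4n - 5.
The coefficient of n is -4.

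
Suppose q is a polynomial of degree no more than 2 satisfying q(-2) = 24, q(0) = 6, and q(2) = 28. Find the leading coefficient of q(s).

5

Write q(s) = as^2 + bs + c. Substituting each data point gives a linear system:
  4a - 2b + c = 24
  c = 6
  4a + 2b + c = 28
Solving the system yields a = 5, b = 1, c = 6.
So q(s) = 5s² + s + 6.
The leading coefficient is 5.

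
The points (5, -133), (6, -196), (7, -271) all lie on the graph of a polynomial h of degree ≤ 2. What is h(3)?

-43

Using the Lagrange interpolation formula with nodes 5, 6, 7:
  L_0(u) = (u - 6)(u - 7) / 2
  L_1(u) = (u - 5)(u - 7) / -1
  L_2(u) = (u - 5)(u - 6) / 2
Then h(u) = -133·L_0(u) - 196·L_1(u) - 271·L_2(u).
Expanding and collecting terms gives h(u) = -6u^2 + 3u + 2.
Evaluating at u = 3: h(3) = -43.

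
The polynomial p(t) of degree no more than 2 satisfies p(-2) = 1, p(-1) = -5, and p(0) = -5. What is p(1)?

Using the Lagrange interpolation formula with nodes -2, -1, 0:
  L_0(t) = (t + 1)t / 2
  L_1(t) = (t + 2)t / -1
  L_2(t) = (t + 2)(t + 1) / 2
Then p(t) = 1·L_0(t) - 5·L_1(t) - 5·L_2(t).
Expanding and collecting terms gives p(t) = 3t^2 + 3t - 5.
Evaluating at t = 1: p(1) = 1.

1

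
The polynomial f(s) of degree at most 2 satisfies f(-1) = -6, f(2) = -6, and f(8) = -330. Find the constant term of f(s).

6

Write f(s) = as^2 + bs + c. Substituting each data point gives a linear system:
  a - b + c = -6
  4a + 2b + c = -6
  64a + 8b + c = -330
Solving the system yields a = -6, b = 6, c = 6.
So f(s) = -6s^2 + 6s + 6.
The constant term is 6.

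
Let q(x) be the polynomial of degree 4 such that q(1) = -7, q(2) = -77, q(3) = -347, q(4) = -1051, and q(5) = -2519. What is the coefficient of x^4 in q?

Write q(x) = ax^4 + bx^3 + cx^2 + dx + e. Substituting each data point gives a linear system:
  a + b + c + d + e = -7
  16a + 8b + 4c + 2d + e = -77
  81a + 27b + 9c + 3d + e = -347
  256a + 64b + 16c + 4d + e = -1051
  625a + 125b + 25c + 5d + e = -2519
Solving the system yields a = -4, b = 1, c = -6, d = 1, e = 1.
So q(x) = -4x^4 + x^3 - 6x^2 + x + 1.
The leading coefficient is -4.

-4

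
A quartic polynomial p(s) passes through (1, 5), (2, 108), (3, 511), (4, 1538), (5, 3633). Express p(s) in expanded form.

Write p(s) = as^4 + bs^3 + cs^2 + ds + e. Substituting each data point gives a linear system:
  a + b + c + d + e = 5
  16a + 8b + 4c + 2d + e = 108
  81a + 27b + 9c + 3d + e = 511
  256a + 64b + 16c + 4d + e = 1538
  625a + 125b + 25c + 5d + e = 3633
Solving the system yields a = 5, b = 4, c = 1, d = -3, e = -2.
So p(s) = 5s⁴ + 4s³ + s² - 3s - 2.
Check: p(1) = 5. ✓

p(s) = 5s^4 + 4s^3 + s^2 - 3s - 2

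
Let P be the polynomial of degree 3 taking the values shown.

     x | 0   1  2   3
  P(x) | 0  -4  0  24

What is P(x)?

P(x) = 2x^3 - 2x^2 - 4x

Write P(x) = ax^3 + bx^2 + cx + d. Substituting each data point gives a linear system:
  d = 0
  a + b + c + d = -4
  8a + 4b + 2c + d = 0
  27a + 9b + 3c + d = 24
Solving the system yields a = 2, b = -2, c = -4, d = 0.
So P(x) = 2x³ - 2x² - 4x.
Check: P(2) = 0. ✓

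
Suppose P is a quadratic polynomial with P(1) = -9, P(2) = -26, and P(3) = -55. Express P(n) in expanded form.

Using the Lagrange interpolation formula with nodes 1, 2, 3:
  L_0(n) = (n - 2)(n - 3) / 2
  L_1(n) = (n - 1)(n - 3) / -1
  L_2(n) = (n - 1)(n - 2) / 2
Then P(n) = -9·L_0(n) - 26·L_1(n) - 55·L_2(n).
Expanding and collecting terms gives P(n) = -6n^2 + n - 4.
Check: P(2) = -26. ✓

P(n) = -6n^2 + n - 4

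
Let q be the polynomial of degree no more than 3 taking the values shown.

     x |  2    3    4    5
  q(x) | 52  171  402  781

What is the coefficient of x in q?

-5

Write q(x) = ax^3 + bx^2 + cx + d. Substituting each data point gives a linear system:
  8a + 4b + 2c + d = 52
  27a + 9b + 3c + d = 171
  64a + 16b + 4c + d = 402
  125a + 25b + 5c + d = 781
Solving the system yields a = 6, b = 2, c = -5, d = 6.
So q(x) = 6x³ + 2x² - 5x + 6.
The coefficient of x is -5.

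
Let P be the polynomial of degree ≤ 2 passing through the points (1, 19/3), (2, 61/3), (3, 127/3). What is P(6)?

Write P(s) = as^2 + bs + c. Substituting each data point gives a linear system:
  a + b + c = 19/3
  4a + 2b + c = 61/3
  9a + 3b + c = 127/3
Solving the system yields a = 4, b = 2, c = 1/3.
So P(s) = 4s² + 2s + 1/3.
Then P(6) = 469/3.

469/3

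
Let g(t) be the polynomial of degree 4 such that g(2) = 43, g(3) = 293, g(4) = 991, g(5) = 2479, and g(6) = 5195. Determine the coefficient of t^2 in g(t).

Write g(t) = at^4 + bt^3 + ct^2 + dt + e. Substituting each data point gives a linear system:
  16a + 8b + 4c + 2d + e = 43
  81a + 27b + 9c + 3d + e = 293
  256a + 64b + 16c + 4d + e = 991
  625a + 125b + 25c + 5d + e = 2479
  1296a + 216b + 36c + 6d + e = 5195
Solving the system yields a = 4, b = 1, c = -5, d = -4, e = -1.
So g(t) = 4t⁴ + t³ - 5t² - 4t - 1.
The coefficient of t^2 is -5.

-5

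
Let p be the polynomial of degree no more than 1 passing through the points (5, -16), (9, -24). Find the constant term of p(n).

-6

Write p(n) = an + b. Substituting each data point gives a linear system:
  5a + b = -16
  9a + b = -24
Solving the system yields a = -2, b = -6.
So p(n) = -2n - 6.
The constant term is -6.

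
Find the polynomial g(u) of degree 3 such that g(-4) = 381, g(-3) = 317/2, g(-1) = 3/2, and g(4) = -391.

g(u) = -6u^3 - (1/2)u - 5

Write g(u) = au^3 + bu^2 + cu + d. Substituting each data point gives a linear system:
  -64a + 16b - 4c + d = 381
  -27a + 9b - 3c + d = 317/2
  -a + b - c + d = 3/2
  64a + 16b + 4c + d = -391
Solving the system yields a = -6, b = 0, c = -1/2, d = -5.
So g(u) = -6u³ - (1/2)u - 5.
Check: g(-1) = 3/2. ✓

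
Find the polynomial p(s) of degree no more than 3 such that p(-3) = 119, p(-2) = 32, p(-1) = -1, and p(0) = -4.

p(s) = -4s^3 + 3s^2 + 4s - 4

Using the Lagrange interpolation formula with nodes -3, -2, -1, 0:
  L_0(s) = (s + 2)(s + 1)s / -6
  L_1(s) = (s + 3)(s + 1)s / 2
  L_2(s) = (s + 3)(s + 2)s / -2
  L_3(s) = (s + 3)(s + 2)(s + 1) / 6
Then p(s) = 119·L_0(s) + 32·L_1(s) - 1·L_2(s) - 4·L_3(s).
Expanding and collecting terms gives p(s) = -4s^3 + 3s^2 + 4s - 4.
Check: p(-2) = 32. ✓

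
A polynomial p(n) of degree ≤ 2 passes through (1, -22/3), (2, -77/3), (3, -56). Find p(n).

Write p(n) = an^2 + bn + c. Substituting each data point gives a linear system:
  a + b + c = -22/3
  4a + 2b + c = -77/3
  9a + 3b + c = -56
Solving the system yields a = -6, b = -1/3, c = -1.
So p(n) = -6n^2 - (1/3)n - 1.
Check: p(2) = -77/3. ✓

p(n) = -6n^2 - (1/3)n - 1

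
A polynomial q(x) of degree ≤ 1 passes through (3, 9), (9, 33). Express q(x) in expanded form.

q(x) = 4x - 3

Write q(x) = ax + b. Substituting each data point gives a linear system:
  3a + b = 9
  9a + b = 33
Solving the system yields a = 4, b = -3.
So q(x) = 4x - 3.
Check: q(3) = 9. ✓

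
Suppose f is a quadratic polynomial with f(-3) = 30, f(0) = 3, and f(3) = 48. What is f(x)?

f(x) = 4x^2 + 3x + 3

Write f(x) = ax^2 + bx + c. Substituting each data point gives a linear system:
  9a - 3b + c = 30
  c = 3
  9a + 3b + c = 48
Solving the system yields a = 4, b = 3, c = 3.
So f(x) = 4x^2 + 3x + 3.
Check: f(3) = 48. ✓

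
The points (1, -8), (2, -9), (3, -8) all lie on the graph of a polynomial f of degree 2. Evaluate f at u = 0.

-5

Forward differences of the values at u = 1, 2, 3:
  f  : -8  -9  -8
  Δ  : -1  1
  Δ^2: 2
The second differences are constant, confirming degree 2.
Interpolating (Newton forward form) and evaluating at u = 0 gives f(0) = -5.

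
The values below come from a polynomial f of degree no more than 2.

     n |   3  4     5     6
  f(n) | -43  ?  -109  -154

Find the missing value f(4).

-72

On equispaced nodes a degree-2 polynomial has vanishing third forward difference, so
  - f(3) + 3·f(4) - 3·f(5) + f(6) = 0.
Substituting the known values and solving for f(4):
  3·f(4) = -216
  f(4) = -72.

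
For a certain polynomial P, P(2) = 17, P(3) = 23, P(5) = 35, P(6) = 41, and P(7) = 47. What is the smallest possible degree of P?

1

Divided differences on the nodes 2, 3, 5, 6, 7:
  order 0: 17  23  35  41  47
  order 1: 6  6  6  6
  order 2: 0  0  0
  order 3: 0  0
  order 4: 0
The order-1 divided differences are all 6 (nonzero) and every higher order vanishes, so the data lies on a polynomial of degree exactly 1.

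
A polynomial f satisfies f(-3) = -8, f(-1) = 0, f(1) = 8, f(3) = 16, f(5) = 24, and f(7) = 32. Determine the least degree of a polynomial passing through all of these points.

Forward differences of the values at t = -3, -1, 1, 3, 5, 7:
  f  : -8  0  8  16  24  32
  Δ  : 8  8  8  8  8
  Δ^2: 0  0  0  0
  Δ^3: 0  0  0
  Δ^4: 0  0
  Δ^5: 0
The first differences are constant (8) and nonzero, while all higher differences vanish, so the minimal degree is 1.

1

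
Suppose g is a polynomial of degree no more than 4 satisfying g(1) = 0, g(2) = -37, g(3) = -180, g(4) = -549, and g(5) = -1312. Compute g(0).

Using the Lagrange interpolation formula with nodes 1, 2, 3, 4, 5:
  L_0(u) = (u - 2)(u - 3)(u - 4)(u - 5) / 24
  L_1(u) = (u - 1)(u - 3)(u - 4)(u - 5) / -6
  L_2(u) = (u - 1)(u - 2)(u - 4)(u - 5) / 4
  L_3(u) = (u - 1)(u - 2)(u - 3)(u - 5) / -6
  L_4(u) = (u - 1)(u - 2)(u - 3)(u - 4) / 24
Then g(u) = 0·L_0(u) - 37·L_1(u) - 180·L_2(u) - 549·L_3(u) - 1312·L_4(u).
Expanding and collecting terms gives g(u) = -2u^4 - 3u^2 + 2u + 3.
Evaluating at u = 0: g(0) = 3.

3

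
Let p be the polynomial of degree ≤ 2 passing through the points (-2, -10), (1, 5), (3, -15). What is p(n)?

Write p(n) = an^2 + bn + c. Substituting each data point gives a linear system:
  4a - 2b + c = -10
  a + b + c = 5
  9a + 3b + c = -15
Solving the system yields a = -3, b = 2, c = 6.
So p(n) = -3n^2 + 2n + 6.
Check: p(1) = 5. ✓

p(n) = -3n^2 + 2n + 6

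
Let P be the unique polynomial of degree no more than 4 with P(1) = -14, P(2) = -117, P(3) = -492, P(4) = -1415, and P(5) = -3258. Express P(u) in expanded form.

Write P(u) = au^4 + bu^3 + cu^2 + du + e. Substituting each data point gives a linear system:
  a + b + c + d + e = -14
  16a + 8b + 4c + 2d + e = -117
  81a + 27b + 9c + 3d + e = -492
  256a + 64b + 16c + 4d + e = -1415
  625a + 125b + 25c + 5d + e = -3258
Solving the system yields a = -4, b = -6, c = 0, d = -1, e = -3.
So P(u) = -4u⁴ - 6u³ - u - 3.
Check: P(1) = -14. ✓

P(u) = -4u^4 - 6u^3 - u - 3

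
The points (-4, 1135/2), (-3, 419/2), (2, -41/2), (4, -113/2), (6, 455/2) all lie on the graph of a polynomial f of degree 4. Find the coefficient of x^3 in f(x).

Write f(x) = ax^4 + bx^3 + cx^2 + dx + e. Substituting each data point gives a linear system:
  256a - 64b + 16c - 4d + e = 1135/2
  81a - 27b + 9c - 3d + e = 419/2
  16a + 8b + 4c + 2d + e = -41/2
  256a + 64b + 16c + 4d + e = -113/2
  1296a + 216b + 36c + 6d + e = 455/2
Solving the system yields a = 1, b = -5, c = 0, d = 2, e = -1/2.
So f(x) = x^4 - 5x^3 + 2x - 1/2.
The coefficient of x^3 is -5.

-5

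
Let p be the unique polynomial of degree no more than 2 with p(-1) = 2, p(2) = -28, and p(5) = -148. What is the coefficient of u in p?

Write p(u) = au^2 + bu + c. Substituting each data point gives a linear system:
  a - b + c = 2
  4a + 2b + c = -28
  25a + 5b + c = -148
Solving the system yields a = -5, b = -5, c = 2.
So p(u) = -5u² - 5u + 2.
The coefficient of u is -5.

-5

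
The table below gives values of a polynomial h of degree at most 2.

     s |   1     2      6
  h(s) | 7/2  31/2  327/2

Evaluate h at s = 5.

Write h(s) = as^2 + bs + c. Substituting each data point gives a linear system:
  a + b + c = 7/2
  4a + 2b + c = 31/2
  36a + 6b + c = 327/2
Solving the system yields a = 5, b = -3, c = 3/2.
So h(s) = 5s² - 3s + 3/2.
Then h(5) = 223/2.

223/2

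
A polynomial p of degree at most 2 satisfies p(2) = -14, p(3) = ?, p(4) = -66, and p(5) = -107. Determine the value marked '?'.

-35

The 3 known points determine the degree-2 polynomial uniquely.
Write p(t) = at^2 + bt + c. Substituting each data point gives a linear system:
  4a + 2b + c = -14
  16a + 4b + c = -66
  25a + 5b + c = -107
Solving the system yields a = -5, b = 4, c = -2.
So p(t) = -5t² + 4t - 2.
Then p(3) = -35.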